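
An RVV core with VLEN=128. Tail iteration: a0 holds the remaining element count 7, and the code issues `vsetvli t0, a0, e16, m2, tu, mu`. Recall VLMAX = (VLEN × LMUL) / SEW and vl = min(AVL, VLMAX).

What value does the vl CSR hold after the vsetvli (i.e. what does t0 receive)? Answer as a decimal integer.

vl = 7

VLMAX = VLEN×LMUL/SEW = 128×2/16 = 16
vl = min(AVL, VLMAX) = min(7, 16) = 7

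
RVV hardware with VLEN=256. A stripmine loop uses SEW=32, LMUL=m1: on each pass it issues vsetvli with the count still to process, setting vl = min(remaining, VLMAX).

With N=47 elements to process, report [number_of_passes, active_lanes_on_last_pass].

[iterations, last_vl] = [6, 7]

VLMAX = VLEN×LMUL/SEW = 256×1/32 = 8
N=47: ⌈47/8⌉ = 6 iters; last vl = 47 − 5×8 = 7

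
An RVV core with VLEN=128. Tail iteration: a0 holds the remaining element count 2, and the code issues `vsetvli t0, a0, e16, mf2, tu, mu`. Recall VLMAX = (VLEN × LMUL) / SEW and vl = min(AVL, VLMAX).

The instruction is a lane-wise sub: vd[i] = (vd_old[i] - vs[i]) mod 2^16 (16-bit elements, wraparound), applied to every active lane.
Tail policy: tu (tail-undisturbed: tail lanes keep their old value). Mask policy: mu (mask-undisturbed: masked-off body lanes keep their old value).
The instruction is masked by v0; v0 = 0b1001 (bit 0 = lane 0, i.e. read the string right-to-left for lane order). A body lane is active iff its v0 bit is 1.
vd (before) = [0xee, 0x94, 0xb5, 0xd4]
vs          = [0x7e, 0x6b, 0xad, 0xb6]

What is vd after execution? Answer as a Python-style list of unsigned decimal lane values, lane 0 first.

vd = [112, 148, 181, 212]

VLMAX = VLEN×LMUL/SEW = 128×1/2/16 = 4
AVL=2 ≤ VLMAX=4, so vl = 2
  i=0: sub(0xee,0x7e) → 112
  i=1: mask-off/keep → 148
  i=2: tail/keep → 181
  i=3: tail/keep → 212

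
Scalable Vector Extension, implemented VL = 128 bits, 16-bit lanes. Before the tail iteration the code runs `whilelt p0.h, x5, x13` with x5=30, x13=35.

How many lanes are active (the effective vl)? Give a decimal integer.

vl = 5

lane count: 128 div 16 = 8
active while 30+j < 35, i.e. j ∈ [0,5) capped at 8 ⇒ 5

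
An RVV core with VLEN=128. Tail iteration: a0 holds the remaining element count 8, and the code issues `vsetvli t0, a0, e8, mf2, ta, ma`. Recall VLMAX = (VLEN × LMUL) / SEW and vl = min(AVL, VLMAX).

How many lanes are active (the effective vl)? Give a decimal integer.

vl = 8

lanes per group: 128·1/2/8 = 8
vl = min(AVL, VLMAX) = min(8, 8) = 8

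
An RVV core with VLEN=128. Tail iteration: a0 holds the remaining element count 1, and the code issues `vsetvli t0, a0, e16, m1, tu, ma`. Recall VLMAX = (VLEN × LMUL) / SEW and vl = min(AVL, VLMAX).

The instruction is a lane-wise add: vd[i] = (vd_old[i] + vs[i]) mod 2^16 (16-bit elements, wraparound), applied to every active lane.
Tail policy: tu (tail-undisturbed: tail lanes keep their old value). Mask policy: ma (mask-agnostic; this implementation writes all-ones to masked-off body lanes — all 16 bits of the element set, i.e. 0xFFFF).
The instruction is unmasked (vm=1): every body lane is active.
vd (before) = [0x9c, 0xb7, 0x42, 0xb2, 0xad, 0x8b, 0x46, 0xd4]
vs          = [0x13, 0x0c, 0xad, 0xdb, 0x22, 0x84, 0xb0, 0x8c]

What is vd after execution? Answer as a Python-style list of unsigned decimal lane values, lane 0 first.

vd = [175, 183, 66, 178, 173, 139, 70, 212]

VLMAX = (128 × 1) / 16 = 8 lanes
AVL=1 ≤ VLMAX=8, so vl = 1
  i=0: add(0x9c,0x13) → 175
  i=1: tail/keep → 183
  i=2: tail/keep → 66
  i=3: tail/keep → 178
  i=4: tail/keep → 173
  i=5: tail/keep → 139
  i=6: tail/keep → 70
  i=7: tail/keep → 212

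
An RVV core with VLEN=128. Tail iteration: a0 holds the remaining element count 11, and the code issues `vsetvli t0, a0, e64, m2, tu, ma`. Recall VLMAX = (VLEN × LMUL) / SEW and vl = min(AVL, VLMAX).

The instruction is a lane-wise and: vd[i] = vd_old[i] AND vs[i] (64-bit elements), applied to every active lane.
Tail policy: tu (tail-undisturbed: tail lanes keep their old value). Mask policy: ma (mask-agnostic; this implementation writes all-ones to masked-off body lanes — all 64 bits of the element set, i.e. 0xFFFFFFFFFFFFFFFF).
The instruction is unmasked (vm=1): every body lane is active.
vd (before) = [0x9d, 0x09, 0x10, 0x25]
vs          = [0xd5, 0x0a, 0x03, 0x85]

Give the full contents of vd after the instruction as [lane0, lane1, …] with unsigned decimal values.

vd = [149, 8, 0, 5]

lanes per group: 128·2/64 = 4
vl ← min(11, 4) = 4
  i=0: and(0x9d,0xd5) → 149
  i=1: and(0x09,0x0a) → 8
  i=2: and(0x10,0x03) → 0
  i=3: and(0x25,0x85) → 5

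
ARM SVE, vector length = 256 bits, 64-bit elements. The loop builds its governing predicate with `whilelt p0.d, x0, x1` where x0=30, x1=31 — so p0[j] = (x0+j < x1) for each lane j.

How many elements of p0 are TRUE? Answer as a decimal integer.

vl = 1

register lanes = 256/64 = 4
p0[j] = (30+j < 31); true for j=0..0 → 1 lanes set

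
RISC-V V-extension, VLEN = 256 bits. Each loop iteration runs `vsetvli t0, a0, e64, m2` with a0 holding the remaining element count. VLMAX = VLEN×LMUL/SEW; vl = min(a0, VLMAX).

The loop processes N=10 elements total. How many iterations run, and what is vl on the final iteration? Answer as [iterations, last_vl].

[iterations, last_vl] = [2, 2]

VLMAX = (256 × 2) / 64 = 8 lanes
iterations = ceil(10/8) = 2; final-pass vl = 2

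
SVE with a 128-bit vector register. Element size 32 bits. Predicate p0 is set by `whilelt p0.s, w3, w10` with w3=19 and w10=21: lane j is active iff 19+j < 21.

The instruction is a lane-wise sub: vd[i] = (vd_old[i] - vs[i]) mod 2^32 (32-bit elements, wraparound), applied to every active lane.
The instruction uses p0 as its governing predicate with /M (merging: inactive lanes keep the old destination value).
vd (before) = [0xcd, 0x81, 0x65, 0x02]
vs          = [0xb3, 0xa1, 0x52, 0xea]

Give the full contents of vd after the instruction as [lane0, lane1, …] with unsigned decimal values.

register lanes = 128/32 = 4
p0[j] = (19+j < 21); true for j=0..1 → 2 lanes set
vd[0] sub(0xcd,0xb3) -> 0x1a
vd[1] sub(0x81,0xa1) -> 0xffffffe0
vd[2] tail/keep -> 0x65
vd[3] tail/keep -> 0x02

vd = [26, 4294967264, 101, 2]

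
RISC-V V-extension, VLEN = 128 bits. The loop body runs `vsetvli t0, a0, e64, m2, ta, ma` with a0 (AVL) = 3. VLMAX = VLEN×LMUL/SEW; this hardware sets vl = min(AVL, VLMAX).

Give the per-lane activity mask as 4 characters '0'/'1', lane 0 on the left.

predicate = 1110

VLMAX = (128 × 2) / 64 = 4 lanes
vl ← min(3, 4) = 3
bits (lane 0 leftmost): 1110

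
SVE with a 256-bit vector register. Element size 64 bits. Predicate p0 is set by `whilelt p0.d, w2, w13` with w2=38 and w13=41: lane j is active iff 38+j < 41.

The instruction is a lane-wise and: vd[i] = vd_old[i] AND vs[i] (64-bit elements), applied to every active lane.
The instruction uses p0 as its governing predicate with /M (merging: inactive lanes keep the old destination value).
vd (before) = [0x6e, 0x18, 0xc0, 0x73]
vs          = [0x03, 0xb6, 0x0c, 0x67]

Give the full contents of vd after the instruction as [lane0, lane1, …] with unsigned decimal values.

vd = [2, 16, 0, 115]

256-bit reg / 64-bit elem → 4 lanes
whilelt: lane j active iff 38+j < 41 → j < 3 → 3 active
  i=0: and(0x6e,0x03) → 2
  i=1: and(0x18,0xb6) → 16
  i=2: and(0xc0,0x0c) → 0
  i=3: tail/keep → 115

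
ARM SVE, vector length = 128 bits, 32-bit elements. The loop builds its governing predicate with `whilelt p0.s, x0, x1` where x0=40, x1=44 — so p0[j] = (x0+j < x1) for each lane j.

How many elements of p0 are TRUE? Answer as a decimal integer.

vl = 4

register lanes = 128/32 = 4
whilelt: lane j active iff 40+j < 44 → j < 4 → 4 active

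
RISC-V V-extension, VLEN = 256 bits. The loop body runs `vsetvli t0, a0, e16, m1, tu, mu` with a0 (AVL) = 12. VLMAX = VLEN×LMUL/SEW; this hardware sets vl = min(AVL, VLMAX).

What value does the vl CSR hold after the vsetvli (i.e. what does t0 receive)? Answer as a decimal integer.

VLMAX = (256 × 1) / 16 = 16 lanes
AVL=12 ≤ VLMAX=16, so vl = 12

vl = 12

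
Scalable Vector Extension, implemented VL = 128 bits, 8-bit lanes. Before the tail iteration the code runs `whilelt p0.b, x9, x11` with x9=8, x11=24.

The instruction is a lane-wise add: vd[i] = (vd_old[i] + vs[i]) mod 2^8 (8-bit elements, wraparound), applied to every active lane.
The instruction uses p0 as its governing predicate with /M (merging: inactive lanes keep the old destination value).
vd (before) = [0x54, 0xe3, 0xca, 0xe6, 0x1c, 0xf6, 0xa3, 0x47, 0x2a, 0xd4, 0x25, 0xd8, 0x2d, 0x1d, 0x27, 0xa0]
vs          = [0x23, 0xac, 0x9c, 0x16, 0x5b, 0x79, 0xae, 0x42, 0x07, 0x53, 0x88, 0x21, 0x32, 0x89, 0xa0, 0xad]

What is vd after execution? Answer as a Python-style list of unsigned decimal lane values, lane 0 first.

vd = [119, 143, 102, 252, 119, 111, 81, 137, 49, 39, 173, 249, 95, 166, 199, 77]

register lanes = 128/8 = 16
active while 8+j < 24, i.e. j ∈ [0,16) capped at 16 ⇒ 16
[0] add(0x54,0x23) = 0x77
[1] add(0xe3,0xac) = 0x8f
[2] add(0xca,0x9c) = 0x66
[3] add(0xe6,0x16) = 0xfc
[4] add(0x1c,0x5b) = 0x77
[5] add(0xf6,0x79) = 0x6f
[6] add(0xa3,0xae) = 0x51
[7] add(0x47,0x42) = 0x89
[8] add(0x2a,0x07) = 0x31
[9] add(0xd4,0x53) = 0x27
[10] add(0x25,0x88) = 0xad
[11] add(0xd8,0x21) = 0xf9
[12] add(0x2d,0x32) = 0x5f
[13] add(0x1d,0x89) = 0xa6
[14] add(0x27,0xa0) = 0xc7
[15] add(0xa0,0xad) = 0x4d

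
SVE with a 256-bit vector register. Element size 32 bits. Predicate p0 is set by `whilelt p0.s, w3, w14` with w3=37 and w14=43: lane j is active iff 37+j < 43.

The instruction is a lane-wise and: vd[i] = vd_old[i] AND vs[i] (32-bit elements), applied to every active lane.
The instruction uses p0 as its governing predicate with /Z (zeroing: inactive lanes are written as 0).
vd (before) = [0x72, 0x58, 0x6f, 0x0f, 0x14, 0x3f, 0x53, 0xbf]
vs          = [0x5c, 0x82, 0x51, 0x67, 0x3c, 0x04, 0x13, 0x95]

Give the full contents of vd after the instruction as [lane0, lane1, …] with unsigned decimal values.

256-bit reg / 32-bit elem → 8 lanes
whilelt: lane j active iff 37+j < 43 → j < 6 → 6 active
[0] and(0x72,0x5c) = 0x50
[1] and(0x58,0x82) = 0x00
[2] and(0x6f,0x51) = 0x41
[3] and(0x0f,0x67) = 0x07
[4] and(0x14,0x3c) = 0x14
[5] and(0x3f,0x04) = 0x04
[6] tail/zero = 0x00
[7] tail/zero = 0x00

vd = [80, 0, 65, 7, 20, 4, 0, 0]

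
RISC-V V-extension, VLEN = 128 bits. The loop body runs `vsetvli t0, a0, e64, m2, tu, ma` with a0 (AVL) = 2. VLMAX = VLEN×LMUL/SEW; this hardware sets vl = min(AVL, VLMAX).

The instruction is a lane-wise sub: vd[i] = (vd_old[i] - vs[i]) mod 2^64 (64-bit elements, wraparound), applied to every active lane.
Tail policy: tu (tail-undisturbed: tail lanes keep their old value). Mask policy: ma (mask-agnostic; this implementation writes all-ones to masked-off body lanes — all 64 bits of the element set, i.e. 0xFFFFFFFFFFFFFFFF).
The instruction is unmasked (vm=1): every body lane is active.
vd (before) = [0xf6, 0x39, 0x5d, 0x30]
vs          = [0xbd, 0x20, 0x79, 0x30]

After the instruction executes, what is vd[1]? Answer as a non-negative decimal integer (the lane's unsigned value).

VLMAX = VLEN×LMUL/SEW = 128×2/64 = 4
AVL=2 ≤ VLMAX=4, so vl = 2
lane  0: sub(0xf6,0xbd) ⇒ 0x39
lane  1: sub(0x39,0x20) ⇒ 0x19
lane  2: tail/keep ⇒ 0x5d
lane  3: tail/keep ⇒ 0x30

vd[1] = 25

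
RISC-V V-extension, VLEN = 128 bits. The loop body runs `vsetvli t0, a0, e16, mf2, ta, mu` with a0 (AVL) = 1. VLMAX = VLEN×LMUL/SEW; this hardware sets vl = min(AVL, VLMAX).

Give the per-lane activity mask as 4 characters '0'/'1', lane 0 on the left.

VLMAX = VLEN×LMUL/SEW = 128×1/2/16 = 4
vl = min(AVL, VLMAX) = min(1, 4) = 1
bits (lane 0 leftmost): 1000

predicate = 1000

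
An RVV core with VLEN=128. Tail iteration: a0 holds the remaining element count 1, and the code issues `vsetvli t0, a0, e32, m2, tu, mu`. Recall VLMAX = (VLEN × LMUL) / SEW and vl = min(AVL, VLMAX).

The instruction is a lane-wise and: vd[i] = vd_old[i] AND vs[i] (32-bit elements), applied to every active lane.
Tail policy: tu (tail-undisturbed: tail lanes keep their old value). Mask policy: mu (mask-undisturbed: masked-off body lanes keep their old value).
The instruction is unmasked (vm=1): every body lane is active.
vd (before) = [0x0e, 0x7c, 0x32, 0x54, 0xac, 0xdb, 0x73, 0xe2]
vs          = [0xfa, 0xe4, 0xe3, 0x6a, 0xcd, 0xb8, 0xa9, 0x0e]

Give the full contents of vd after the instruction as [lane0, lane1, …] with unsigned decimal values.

VLMAX = (128 × 2) / 32 = 8 lanes
vl = min(AVL, VLMAX) = min(1, 8) = 1
[0] and(0x0e,0xfa) = 0x0a
[1] tail/keep = 0x7c
[2] tail/keep = 0x32
[3] tail/keep = 0x54
[4] tail/keep = 0xac
[5] tail/keep = 0xdb
[6] tail/keep = 0x73
[7] tail/keep = 0xe2

vd = [10, 124, 50, 84, 172, 219, 115, 226]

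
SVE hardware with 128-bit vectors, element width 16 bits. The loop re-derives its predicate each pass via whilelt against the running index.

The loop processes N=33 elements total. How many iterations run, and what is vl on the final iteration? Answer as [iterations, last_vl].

[iterations, last_vl] = [5, 1]

register lanes = 128/16 = 8
N=33: ⌈33/8⌉ = 5 iters; last vl = 33 − 4×8 = 1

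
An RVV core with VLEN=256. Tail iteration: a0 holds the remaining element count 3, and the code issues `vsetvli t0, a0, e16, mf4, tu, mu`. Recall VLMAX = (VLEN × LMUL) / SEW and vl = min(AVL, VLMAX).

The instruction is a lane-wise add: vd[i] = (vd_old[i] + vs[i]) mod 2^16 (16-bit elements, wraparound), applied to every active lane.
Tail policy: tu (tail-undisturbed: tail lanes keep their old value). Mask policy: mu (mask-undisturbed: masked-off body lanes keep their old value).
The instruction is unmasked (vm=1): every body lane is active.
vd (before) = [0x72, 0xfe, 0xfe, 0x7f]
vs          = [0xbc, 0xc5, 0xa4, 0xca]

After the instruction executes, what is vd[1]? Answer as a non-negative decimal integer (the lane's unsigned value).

VLMAX = (256 × 1/4) / 16 = 4 lanes
vl = min(AVL, VLMAX) = min(3, 4) = 3
lane  0: add(0x72,0xbc) ⇒ 0x12e
lane  1: add(0xfe,0xc5) ⇒ 0x1c3
lane  2: add(0xfe,0xa4) ⇒ 0x1a2
lane  3: tail/keep ⇒ 0x7f

vd[1] = 451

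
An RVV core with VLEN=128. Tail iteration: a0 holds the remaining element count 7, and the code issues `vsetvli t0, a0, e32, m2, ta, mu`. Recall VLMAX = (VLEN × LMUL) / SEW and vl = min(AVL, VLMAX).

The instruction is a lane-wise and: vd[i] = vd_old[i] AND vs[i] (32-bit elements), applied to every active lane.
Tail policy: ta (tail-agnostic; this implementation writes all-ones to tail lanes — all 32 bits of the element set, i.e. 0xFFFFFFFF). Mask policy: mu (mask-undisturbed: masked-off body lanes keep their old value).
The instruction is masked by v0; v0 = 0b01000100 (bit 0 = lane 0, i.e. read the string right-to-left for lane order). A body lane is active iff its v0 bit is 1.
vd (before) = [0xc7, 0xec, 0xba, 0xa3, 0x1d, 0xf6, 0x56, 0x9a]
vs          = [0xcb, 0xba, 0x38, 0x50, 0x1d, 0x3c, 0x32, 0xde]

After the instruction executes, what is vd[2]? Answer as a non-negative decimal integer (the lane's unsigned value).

vd[2] = 56

VLMAX = (128 × 2) / 32 = 8 lanes
vl ← min(7, 8) = 7
  i=0: mask-off/keep → 199
  i=1: mask-off/keep → 236
  i=2: and(0xba,0x38) → 56
  i=3: mask-off/keep → 163
  i=4: mask-off/keep → 29
  i=5: mask-off/keep → 246
  i=6: and(0x56,0x32) → 18
  i=7: tail/ones → 4294967295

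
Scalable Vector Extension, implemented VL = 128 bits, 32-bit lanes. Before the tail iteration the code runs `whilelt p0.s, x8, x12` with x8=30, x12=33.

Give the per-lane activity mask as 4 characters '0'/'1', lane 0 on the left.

predicate = 1110

lane count: 128 div 32 = 4
p0[j] = (30+j < 33); true for j=0..2 → 3 lanes set
bits (lane 0 leftmost): 1110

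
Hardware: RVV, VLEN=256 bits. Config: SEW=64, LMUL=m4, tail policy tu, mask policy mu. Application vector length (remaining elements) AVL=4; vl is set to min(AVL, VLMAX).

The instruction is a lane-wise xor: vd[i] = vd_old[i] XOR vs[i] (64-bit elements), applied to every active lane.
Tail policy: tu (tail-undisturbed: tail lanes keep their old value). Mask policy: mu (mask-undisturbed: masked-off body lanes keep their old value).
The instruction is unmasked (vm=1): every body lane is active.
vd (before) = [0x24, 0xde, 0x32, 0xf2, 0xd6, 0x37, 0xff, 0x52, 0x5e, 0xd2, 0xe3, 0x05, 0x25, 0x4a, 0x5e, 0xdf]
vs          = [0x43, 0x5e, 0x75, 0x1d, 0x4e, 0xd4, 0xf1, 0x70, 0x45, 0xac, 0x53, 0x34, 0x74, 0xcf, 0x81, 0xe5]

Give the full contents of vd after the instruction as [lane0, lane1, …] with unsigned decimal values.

vd = [103, 128, 71, 239, 214, 55, 255, 82, 94, 210, 227, 5, 37, 74, 94, 223]

VLMAX = (256 × 4) / 64 = 16 lanes
AVL=4 ≤ VLMAX=16, so vl = 4
vd[0] xor(0x24,0x43) -> 0x67
vd[1] xor(0xde,0x5e) -> 0x80
vd[2] xor(0x32,0x75) -> 0x47
vd[3] xor(0xf2,0x1d) -> 0xef
vd[4] tail/keep -> 0xd6
vd[5] tail/keep -> 0x37
vd[6] tail/keep -> 0xff
vd[7] tail/keep -> 0x52
vd[8] tail/keep -> 0x5e
vd[9] tail/keep -> 0xd2
vd[10] tail/keep -> 0xe3
vd[11] tail/keep -> 0x05
vd[12] tail/keep -> 0x25
vd[13] tail/keep -> 0x4a
vd[14] tail/keep -> 0x5e
vd[15] tail/keep -> 0xdf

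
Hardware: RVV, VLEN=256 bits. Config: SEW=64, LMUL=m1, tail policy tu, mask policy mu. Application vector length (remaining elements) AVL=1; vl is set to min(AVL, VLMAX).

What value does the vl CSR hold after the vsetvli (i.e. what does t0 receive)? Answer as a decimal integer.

vl = 1

lanes per group: 256·1/64 = 4
AVL=1 ≤ VLMAX=4, so vl = 1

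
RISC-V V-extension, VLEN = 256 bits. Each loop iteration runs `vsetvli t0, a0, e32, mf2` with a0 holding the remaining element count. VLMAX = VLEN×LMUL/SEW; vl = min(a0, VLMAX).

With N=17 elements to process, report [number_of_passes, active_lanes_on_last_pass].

lanes per group: 256·1/2/32 = 4
N=17: ⌈17/4⌉ = 5 iters; last vl = 17 − 4×4 = 1

[iterations, last_vl] = [5, 1]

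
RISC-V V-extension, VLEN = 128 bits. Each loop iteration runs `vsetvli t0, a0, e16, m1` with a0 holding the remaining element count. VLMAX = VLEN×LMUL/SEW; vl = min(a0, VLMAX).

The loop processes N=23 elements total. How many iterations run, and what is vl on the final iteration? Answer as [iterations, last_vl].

VLMAX = (128 × 1) / 16 = 8 lanes
23 elements at 8/iter → 3 passes, remainder 7 on the last

[iterations, last_vl] = [3, 7]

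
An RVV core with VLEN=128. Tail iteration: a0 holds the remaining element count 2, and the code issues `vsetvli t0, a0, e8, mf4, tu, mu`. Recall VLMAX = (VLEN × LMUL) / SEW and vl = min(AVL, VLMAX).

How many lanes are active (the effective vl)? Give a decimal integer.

VLMAX = VLEN×LMUL/SEW = 128×1/4/8 = 4
vl = min(AVL, VLMAX) = min(2, 4) = 2

vl = 2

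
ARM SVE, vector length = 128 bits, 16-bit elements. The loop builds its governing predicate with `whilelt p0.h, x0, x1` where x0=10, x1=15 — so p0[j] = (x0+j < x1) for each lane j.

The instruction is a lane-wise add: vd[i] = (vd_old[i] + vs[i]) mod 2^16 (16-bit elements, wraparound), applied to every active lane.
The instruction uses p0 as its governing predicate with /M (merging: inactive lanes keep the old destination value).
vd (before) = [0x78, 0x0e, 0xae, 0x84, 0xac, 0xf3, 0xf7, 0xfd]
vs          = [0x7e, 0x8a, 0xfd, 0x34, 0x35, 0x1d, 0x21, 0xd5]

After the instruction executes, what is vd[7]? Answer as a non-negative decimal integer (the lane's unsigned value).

128-bit reg / 16-bit elem → 8 lanes
active while 10+j < 15, i.e. j ∈ [0,5) capped at 8 ⇒ 5
[0] add(0x78,0x7e) = 0xf6
[1] add(0x0e,0x8a) = 0x98
[2] add(0xae,0xfd) = 0x1ab
[3] add(0x84,0x34) = 0xb8
[4] add(0xac,0x35) = 0xe1
[5] tail/keep = 0xf3
[6] tail/keep = 0xf7
[7] tail/keep = 0xfd

vd[7] = 253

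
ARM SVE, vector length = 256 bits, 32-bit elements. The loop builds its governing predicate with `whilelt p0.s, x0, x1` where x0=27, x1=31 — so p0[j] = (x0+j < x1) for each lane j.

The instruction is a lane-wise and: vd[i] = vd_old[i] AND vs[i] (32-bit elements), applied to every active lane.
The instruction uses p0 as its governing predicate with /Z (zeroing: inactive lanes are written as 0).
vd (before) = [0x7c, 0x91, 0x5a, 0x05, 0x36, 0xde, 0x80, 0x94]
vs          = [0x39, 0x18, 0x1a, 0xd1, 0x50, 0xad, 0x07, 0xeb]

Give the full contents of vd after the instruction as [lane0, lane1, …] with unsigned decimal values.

256-bit reg / 32-bit elem → 8 lanes
p0[j] = (27+j < 31); true for j=0..3 → 4 lanes set
vd[0] and(0x7c,0x39) -> 0x38
vd[1] and(0x91,0x18) -> 0x10
vd[2] and(0x5a,0x1a) -> 0x1a
vd[3] and(0x05,0xd1) -> 0x01
vd[4] tail/zero -> 0x00
vd[5] tail/zero -> 0x00
vd[6] tail/zero -> 0x00
vd[7] tail/zero -> 0x00

vd = [56, 16, 26, 1, 0, 0, 0, 0]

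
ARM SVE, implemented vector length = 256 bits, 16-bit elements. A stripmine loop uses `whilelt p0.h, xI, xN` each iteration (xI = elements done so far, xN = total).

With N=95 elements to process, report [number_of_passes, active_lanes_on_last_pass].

256-bit reg / 16-bit elem → 16 lanes
N=95: ⌈95/16⌉ = 6 iters; last vl = 95 − 5×16 = 15

[iterations, last_vl] = [6, 15]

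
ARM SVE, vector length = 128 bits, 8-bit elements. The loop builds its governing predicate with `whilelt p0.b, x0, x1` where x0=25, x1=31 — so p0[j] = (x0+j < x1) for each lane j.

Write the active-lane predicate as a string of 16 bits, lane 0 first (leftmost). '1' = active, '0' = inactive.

register lanes = 128/8 = 16
active while 25+j < 31, i.e. j ∈ [0,6) capped at 16 ⇒ 6
bits (lane 0 leftmost): 1111110000000000

predicate = 1111110000000000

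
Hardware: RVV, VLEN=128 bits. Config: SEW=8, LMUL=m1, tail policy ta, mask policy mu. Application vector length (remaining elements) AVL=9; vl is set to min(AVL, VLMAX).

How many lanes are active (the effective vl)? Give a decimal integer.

VLMAX = VLEN×LMUL/SEW = 128×1/8 = 16
vl ← min(9, 16) = 9

vl = 9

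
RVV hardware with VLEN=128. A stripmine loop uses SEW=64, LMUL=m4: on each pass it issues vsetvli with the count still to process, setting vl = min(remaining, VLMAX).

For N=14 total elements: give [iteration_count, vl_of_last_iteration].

[iterations, last_vl] = [2, 6]

lanes per group: 128·4/64 = 8
iterations = ceil(14/8) = 2; final-pass vl = 6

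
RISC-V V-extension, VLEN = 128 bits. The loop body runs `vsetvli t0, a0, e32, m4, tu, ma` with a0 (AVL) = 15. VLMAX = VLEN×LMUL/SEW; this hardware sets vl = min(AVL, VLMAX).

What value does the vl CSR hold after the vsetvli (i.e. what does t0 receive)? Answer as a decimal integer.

vl = 15

lanes per group: 128·4/32 = 16
vl = min(AVL, VLMAX) = min(15, 16) = 15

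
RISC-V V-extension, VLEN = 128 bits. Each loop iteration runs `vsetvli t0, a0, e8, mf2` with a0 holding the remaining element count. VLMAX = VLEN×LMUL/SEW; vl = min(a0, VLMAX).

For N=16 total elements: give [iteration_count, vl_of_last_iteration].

lanes per group: 128·1/2/8 = 8
N=16: ⌈16/8⌉ = 2 iters; last vl = 16 − 1×8 = 8

[iterations, last_vl] = [2, 8]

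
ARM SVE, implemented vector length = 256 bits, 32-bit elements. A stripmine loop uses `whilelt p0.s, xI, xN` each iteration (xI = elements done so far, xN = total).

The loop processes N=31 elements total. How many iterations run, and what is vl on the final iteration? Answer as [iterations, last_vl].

[iterations, last_vl] = [4, 7]

register lanes = 256/32 = 8
N=31: ⌈31/8⌉ = 4 iters; last vl = 31 − 3×8 = 7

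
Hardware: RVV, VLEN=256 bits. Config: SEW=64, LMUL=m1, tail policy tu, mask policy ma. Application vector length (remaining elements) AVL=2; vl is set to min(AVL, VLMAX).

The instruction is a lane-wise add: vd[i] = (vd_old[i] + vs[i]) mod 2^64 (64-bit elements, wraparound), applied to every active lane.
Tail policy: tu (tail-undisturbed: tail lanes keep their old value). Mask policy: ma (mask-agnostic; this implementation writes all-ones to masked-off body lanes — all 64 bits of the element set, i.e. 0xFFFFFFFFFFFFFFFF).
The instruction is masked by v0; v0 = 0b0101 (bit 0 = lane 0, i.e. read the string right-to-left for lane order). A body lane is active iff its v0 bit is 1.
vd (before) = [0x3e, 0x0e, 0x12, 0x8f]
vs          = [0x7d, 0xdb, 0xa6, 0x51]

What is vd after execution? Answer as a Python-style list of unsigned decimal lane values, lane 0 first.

vd = [187, 18446744073709551615, 18, 143]

VLMAX = (256 × 1) / 64 = 4 lanes
vl = min(AVL, VLMAX) = min(2, 4) = 2
vd[0] add(0x3e,0x7d) -> 0xbb
vd[1] mask-off/ones -> 0xffffffffffffffff
vd[2] tail/keep -> 0x12
vd[3] tail/keep -> 0x8f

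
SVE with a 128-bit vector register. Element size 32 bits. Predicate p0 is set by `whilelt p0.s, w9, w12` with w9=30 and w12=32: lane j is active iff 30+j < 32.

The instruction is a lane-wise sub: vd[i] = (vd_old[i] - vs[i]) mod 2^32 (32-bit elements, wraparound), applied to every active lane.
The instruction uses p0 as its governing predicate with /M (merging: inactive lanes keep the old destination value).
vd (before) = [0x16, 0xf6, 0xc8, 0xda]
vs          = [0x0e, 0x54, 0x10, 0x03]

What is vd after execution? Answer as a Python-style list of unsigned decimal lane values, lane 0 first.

vd = [8, 162, 200, 218]

128-bit reg / 32-bit elem → 4 lanes
active while 30+j < 32, i.e. j ∈ [0,2) capped at 4 ⇒ 2
lane  0: sub(0x16,0x0e) ⇒ 0x08
lane  1: sub(0xf6,0x54) ⇒ 0xa2
lane  2: tail/keep ⇒ 0xc8
lane  3: tail/keep ⇒ 0xda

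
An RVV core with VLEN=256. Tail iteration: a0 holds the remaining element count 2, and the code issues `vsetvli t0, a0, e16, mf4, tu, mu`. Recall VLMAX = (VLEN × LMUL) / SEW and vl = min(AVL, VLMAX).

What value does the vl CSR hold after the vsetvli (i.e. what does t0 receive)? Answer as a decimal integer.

vl = 2

lanes per group: 256·1/4/16 = 4
vl = min(AVL, VLMAX) = min(2, 4) = 2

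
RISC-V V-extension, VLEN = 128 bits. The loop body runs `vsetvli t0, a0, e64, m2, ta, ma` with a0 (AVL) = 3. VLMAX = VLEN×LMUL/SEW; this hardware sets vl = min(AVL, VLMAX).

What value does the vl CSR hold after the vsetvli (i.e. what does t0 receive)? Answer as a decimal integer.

VLMAX = VLEN×LMUL/SEW = 128×2/64 = 4
AVL=3 ≤ VLMAX=4, so vl = 3

vl = 3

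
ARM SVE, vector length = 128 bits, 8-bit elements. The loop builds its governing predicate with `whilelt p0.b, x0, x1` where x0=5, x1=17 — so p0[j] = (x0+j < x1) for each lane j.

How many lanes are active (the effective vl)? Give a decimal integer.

register lanes = 128/8 = 16
p0[j] = (5+j < 17); true for j=0..11 → 12 lanes set

vl = 12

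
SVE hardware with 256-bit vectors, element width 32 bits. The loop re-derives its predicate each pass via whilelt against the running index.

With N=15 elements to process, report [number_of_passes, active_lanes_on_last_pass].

[iterations, last_vl] = [2, 7]

256-bit reg / 32-bit elem → 8 lanes
15 elements at 8/iter → 2 passes, remainder 7 on the last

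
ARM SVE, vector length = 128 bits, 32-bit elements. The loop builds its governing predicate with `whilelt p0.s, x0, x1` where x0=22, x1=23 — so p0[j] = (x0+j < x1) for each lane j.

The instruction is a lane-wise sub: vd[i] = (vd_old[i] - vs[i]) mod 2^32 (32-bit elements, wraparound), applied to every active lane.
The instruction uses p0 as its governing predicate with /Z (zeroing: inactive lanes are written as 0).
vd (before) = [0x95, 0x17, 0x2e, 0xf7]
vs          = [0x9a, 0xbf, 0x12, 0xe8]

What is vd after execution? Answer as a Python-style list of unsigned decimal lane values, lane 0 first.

vd = [4294967291, 0, 0, 0]

128-bit reg / 32-bit elem → 4 lanes
whilelt: lane j active iff 22+j < 23 → j < 1 → 1 active
lane  0: sub(0x95,0x9a) ⇒ 0xfffffffb
lane  1: tail/zero ⇒ 0x00
lane  2: tail/zero ⇒ 0x00
lane  3: tail/zero ⇒ 0x00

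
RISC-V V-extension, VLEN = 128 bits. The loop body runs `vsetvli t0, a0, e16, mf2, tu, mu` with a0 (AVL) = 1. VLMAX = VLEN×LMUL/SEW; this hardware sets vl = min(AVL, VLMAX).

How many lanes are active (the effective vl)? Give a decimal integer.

vl = 1

VLMAX = (128 × 1/2) / 16 = 4 lanes
AVL=1 ≤ VLMAX=4, so vl = 1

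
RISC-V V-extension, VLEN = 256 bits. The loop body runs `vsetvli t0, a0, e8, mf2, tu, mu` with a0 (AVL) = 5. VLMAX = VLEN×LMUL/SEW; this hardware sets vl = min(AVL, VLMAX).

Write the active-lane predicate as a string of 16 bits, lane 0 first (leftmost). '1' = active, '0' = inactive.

predicate = 1111100000000000

VLMAX = VLEN×LMUL/SEW = 256×1/2/8 = 16
vl ← min(5, 16) = 5
bits (lane 0 leftmost): 1111100000000000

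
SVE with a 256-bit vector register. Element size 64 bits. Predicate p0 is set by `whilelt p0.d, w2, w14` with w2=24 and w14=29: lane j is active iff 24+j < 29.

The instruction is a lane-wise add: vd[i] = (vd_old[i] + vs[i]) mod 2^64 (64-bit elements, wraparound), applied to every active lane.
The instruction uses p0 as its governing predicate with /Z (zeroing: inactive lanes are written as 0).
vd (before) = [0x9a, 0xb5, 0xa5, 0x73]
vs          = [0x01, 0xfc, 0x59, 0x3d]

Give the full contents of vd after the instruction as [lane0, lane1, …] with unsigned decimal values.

vd = [155, 433, 254, 176]

register lanes = 256/64 = 4
p0[j] = (24+j < 29); true for j=0..3 → 4 lanes set
[0] add(0x9a,0x01) = 0x9b
[1] add(0xb5,0xfc) = 0x1b1
[2] add(0xa5,0x59) = 0xfe
[3] add(0x73,0x3d) = 0xb0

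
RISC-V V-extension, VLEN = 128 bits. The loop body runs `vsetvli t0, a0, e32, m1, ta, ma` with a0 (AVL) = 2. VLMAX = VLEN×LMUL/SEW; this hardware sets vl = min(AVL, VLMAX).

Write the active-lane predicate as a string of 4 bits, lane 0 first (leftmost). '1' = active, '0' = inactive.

predicate = 1100

VLMAX = VLEN×LMUL/SEW = 128×1/32 = 4
vl = min(AVL, VLMAX) = min(2, 4) = 2
bits (lane 0 leftmost): 1100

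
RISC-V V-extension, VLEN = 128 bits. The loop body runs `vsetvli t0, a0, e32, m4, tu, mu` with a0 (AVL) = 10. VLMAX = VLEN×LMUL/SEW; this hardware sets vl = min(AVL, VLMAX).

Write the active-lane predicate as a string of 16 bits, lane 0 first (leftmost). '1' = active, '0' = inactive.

VLMAX = VLEN×LMUL/SEW = 128×4/32 = 16
vl ← min(10, 16) = 10
bits (lane 0 leftmost): 1111111111000000

predicate = 1111111111000000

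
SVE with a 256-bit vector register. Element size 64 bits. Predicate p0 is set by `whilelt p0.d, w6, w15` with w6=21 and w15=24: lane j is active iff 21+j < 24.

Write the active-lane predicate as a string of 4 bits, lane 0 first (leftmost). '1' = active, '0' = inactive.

predicate = 1110

register lanes = 256/64 = 4
active while 21+j < 24, i.e. j ∈ [0,3) capped at 4 ⇒ 3
bits (lane 0 leftmost): 1110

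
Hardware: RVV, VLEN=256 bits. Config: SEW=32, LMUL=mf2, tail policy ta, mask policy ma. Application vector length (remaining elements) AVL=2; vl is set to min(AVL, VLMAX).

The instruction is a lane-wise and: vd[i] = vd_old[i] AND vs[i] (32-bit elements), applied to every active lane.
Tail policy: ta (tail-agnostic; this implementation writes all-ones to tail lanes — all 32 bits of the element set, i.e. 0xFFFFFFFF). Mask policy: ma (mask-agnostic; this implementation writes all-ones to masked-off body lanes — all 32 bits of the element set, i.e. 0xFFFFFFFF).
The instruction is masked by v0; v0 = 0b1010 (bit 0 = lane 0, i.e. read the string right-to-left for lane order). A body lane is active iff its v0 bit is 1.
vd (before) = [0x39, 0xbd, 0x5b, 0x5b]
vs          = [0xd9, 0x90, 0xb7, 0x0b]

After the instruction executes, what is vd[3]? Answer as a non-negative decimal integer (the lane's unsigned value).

VLMAX = (256 × 1/2) / 32 = 4 lanes
AVL=2 ≤ VLMAX=4, so vl = 2
vd[0] mask-off/ones -> 0xffffffff
vd[1] and(0xbd,0x90) -> 0x90
vd[2] tail/ones -> 0xffffffff
vd[3] tail/ones -> 0xffffffff

vd[3] = 4294967295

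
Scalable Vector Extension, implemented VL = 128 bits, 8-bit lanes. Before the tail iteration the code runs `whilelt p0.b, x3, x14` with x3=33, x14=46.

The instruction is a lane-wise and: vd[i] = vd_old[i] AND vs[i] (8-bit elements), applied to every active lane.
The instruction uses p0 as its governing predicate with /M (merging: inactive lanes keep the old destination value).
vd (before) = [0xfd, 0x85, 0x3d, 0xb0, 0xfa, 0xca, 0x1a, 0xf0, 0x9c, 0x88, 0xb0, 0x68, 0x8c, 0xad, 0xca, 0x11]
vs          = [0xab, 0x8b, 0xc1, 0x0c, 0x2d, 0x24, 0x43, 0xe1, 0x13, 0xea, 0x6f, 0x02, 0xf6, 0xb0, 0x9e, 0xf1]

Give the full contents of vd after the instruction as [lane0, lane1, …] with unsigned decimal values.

lane count: 128 div 8 = 16
p0[j] = (33+j < 46); true for j=0..12 → 13 lanes set
[0] and(0xfd,0xab) = 0xa9
[1] and(0x85,0x8b) = 0x81
[2] and(0x3d,0xc1) = 0x01
[3] and(0xb0,0x0c) = 0x00
[4] and(0xfa,0x2d) = 0x28
[5] and(0xca,0x24) = 0x00
[6] and(0x1a,0x43) = 0x02
[7] and(0xf0,0xe1) = 0xe0
[8] and(0x9c,0x13) = 0x10
[9] and(0x88,0xea) = 0x88
[10] and(0xb0,0x6f) = 0x20
[11] and(0x68,0x02) = 0x00
[12] and(0x8c,0xf6) = 0x84
[13] tail/keep = 0xad
[14] tail/keep = 0xca
[15] tail/keep = 0x11

vd = [169, 129, 1, 0, 40, 0, 2, 224, 16, 136, 32, 0, 132, 173, 202, 17]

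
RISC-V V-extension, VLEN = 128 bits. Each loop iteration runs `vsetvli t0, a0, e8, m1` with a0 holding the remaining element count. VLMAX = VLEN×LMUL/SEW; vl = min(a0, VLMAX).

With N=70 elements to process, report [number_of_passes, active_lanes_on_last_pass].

lanes per group: 128·1/8 = 16
iterations = ceil(70/16) = 5; final-pass vl = 6

[iterations, last_vl] = [5, 6]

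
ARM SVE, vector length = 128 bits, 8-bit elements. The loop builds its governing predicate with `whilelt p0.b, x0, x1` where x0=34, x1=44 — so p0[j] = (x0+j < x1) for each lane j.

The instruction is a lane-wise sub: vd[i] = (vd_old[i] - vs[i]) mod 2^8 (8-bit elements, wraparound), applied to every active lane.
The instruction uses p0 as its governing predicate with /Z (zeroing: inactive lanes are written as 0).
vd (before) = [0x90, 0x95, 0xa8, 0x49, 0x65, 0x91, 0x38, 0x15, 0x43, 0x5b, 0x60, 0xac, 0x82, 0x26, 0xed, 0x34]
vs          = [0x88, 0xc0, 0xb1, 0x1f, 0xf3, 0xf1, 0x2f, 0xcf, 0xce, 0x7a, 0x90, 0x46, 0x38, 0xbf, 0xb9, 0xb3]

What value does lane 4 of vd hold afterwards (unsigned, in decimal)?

vd[4] = 114

128-bit reg / 8-bit elem → 16 lanes
p0[j] = (34+j < 44); true for j=0..9 → 10 lanes set
lane  0: sub(0x90,0x88) ⇒ 0x08
lane  1: sub(0x95,0xc0) ⇒ 0xd5
lane  2: sub(0xa8,0xb1) ⇒ 0xf7
lane  3: sub(0x49,0x1f) ⇒ 0x2a
lane  4: sub(0x65,0xf3) ⇒ 0x72
lane  5: sub(0x91,0xf1) ⇒ 0xa0
lane  6: sub(0x38,0x2f) ⇒ 0x09
lane  7: sub(0x15,0xcf) ⇒ 0x46
lane  8: sub(0x43,0xce) ⇒ 0x75
lane  9: sub(0x5b,0x7a) ⇒ 0xe1
lane 10: tail/zero ⇒ 0x00
lane 11: tail/zero ⇒ 0x00
lane 12: tail/zero ⇒ 0x00
lane 13: tail/zero ⇒ 0x00
lane 14: tail/zero ⇒ 0x00
lane 15: tail/zero ⇒ 0x00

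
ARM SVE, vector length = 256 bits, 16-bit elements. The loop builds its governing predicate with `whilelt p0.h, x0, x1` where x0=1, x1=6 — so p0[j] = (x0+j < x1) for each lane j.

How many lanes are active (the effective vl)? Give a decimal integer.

lane count: 256 div 16 = 16
whilelt: lane j active iff 1+j < 6 → j < 5 → 5 active

vl = 5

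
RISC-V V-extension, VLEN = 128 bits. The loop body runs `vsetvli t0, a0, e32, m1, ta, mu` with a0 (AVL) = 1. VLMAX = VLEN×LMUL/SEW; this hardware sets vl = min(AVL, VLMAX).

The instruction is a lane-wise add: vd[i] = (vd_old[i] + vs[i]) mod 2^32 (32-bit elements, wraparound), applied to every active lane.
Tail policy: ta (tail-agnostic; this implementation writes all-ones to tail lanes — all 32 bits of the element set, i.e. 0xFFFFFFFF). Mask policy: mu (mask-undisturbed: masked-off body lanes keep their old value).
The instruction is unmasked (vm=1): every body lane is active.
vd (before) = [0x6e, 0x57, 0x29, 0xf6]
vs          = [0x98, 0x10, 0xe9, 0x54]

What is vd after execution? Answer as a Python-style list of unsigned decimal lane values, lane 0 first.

VLMAX = (128 × 1) / 32 = 4 lanes
vl ← min(1, 4) = 1
lane  0: add(0x6e,0x98) ⇒ 0x106
lane  1: tail/ones ⇒ 0xffffffff
lane  2: tail/ones ⇒ 0xffffffff
lane  3: tail/ones ⇒ 0xffffffff

vd = [262, 4294967295, 4294967295, 4294967295]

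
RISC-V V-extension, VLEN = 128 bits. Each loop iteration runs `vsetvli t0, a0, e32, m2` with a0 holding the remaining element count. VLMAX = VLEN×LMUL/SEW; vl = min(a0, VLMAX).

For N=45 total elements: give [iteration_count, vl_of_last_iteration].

VLMAX = VLEN×LMUL/SEW = 128×2/32 = 8
45 elements at 8/iter → 6 passes, remainder 5 on the last

[iterations, last_vl] = [6, 5]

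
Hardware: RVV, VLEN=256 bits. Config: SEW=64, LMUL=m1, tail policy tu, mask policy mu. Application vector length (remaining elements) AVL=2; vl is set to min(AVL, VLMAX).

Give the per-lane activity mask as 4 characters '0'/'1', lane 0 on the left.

predicate = 1100

VLMAX = VLEN×LMUL/SEW = 256×1/64 = 4
vl = min(AVL, VLMAX) = min(2, 4) = 2
bits (lane 0 leftmost): 1100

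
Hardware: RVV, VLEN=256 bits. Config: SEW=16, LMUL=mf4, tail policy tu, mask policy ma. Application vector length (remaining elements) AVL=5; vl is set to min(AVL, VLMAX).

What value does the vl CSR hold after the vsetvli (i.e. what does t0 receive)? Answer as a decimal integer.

vl = 4

VLMAX = VLEN×LMUL/SEW = 256×1/4/16 = 4
vl ← min(5, 4) = 4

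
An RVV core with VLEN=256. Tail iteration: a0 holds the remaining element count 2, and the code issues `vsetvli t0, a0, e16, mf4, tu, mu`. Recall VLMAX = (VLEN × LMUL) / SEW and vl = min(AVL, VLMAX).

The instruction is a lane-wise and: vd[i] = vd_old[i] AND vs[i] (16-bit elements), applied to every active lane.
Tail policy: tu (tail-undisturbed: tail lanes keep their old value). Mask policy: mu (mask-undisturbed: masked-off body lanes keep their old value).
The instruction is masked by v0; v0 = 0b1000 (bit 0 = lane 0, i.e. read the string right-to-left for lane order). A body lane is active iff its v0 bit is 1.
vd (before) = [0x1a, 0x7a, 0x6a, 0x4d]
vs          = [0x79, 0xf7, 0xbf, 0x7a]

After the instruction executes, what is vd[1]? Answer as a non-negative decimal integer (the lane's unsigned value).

vd[1] = 122

VLMAX = VLEN×LMUL/SEW = 256×1/4/16 = 4
vl = min(AVL, VLMAX) = min(2, 4) = 2
vd[0] mask-off/keep -> 0x1a
vd[1] mask-off/keep -> 0x7a
vd[2] tail/keep -> 0x6a
vd[3] tail/keep -> 0x4d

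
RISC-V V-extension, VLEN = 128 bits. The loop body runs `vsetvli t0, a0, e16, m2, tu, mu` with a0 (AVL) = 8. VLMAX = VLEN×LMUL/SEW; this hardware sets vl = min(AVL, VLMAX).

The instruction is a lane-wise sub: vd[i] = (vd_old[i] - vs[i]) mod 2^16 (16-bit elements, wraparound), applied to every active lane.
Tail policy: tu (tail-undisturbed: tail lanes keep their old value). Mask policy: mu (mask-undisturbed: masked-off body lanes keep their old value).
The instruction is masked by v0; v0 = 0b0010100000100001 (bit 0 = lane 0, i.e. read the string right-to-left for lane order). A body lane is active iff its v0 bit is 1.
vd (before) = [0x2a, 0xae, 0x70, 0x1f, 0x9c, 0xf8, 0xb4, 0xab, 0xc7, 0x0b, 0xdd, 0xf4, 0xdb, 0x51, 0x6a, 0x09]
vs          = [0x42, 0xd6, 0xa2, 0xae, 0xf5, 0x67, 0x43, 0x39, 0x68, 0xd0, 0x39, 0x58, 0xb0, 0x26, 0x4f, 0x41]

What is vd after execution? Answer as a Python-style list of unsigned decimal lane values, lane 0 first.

VLMAX = (128 × 2) / 16 = 16 lanes
vl ← min(8, 16) = 8
[0] sub(0x2a,0x42) = 0xffe8
[1] mask-off/keep = 0xae
[2] mask-off/keep = 0x70
[3] mask-off/keep = 0x1f
[4] mask-off/keep = 0x9c
[5] sub(0xf8,0x67) = 0x91
[6] mask-off/keep = 0xb4
[7] mask-off/keep = 0xab
[8] tail/keep = 0xc7
[9] tail/keep = 0x0b
[10] tail/keep = 0xdd
[11] tail/keep = 0xf4
[12] tail/keep = 0xdb
[13] tail/keep = 0x51
[14] tail/keep = 0x6a
[15] tail/keep = 0x09

vd = [65512, 174, 112, 31, 156, 145, 180, 171, 199, 11, 221, 244, 219, 81, 106, 9]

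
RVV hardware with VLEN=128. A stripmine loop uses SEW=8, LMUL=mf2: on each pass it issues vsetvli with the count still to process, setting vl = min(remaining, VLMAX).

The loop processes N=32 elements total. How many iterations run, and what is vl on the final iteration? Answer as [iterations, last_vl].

VLMAX = VLEN×LMUL/SEW = 128×1/2/8 = 8
N=32: ⌈32/8⌉ = 4 iters; last vl = 32 − 3×8 = 8

[iterations, last_vl] = [4, 8]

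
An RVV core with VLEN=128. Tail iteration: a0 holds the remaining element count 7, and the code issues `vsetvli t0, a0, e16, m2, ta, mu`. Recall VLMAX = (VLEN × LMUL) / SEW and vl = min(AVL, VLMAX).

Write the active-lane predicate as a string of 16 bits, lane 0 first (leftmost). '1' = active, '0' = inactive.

lanes per group: 128·2/16 = 16
vl ← min(7, 16) = 7
bits (lane 0 leftmost): 1111111000000000

predicate = 1111111000000000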